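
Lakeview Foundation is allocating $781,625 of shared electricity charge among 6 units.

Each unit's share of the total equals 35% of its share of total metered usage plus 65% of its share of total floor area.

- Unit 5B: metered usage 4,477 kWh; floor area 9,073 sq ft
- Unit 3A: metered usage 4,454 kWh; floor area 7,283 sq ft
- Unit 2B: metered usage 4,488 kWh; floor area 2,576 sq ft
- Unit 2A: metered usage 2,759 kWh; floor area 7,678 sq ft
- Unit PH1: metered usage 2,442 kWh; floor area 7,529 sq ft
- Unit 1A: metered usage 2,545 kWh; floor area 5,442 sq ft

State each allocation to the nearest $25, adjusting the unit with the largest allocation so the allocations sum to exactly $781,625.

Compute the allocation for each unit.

Metered usage total 21,165; floor area total 39,581.
Composite weights (35% metered usage + 65% floor area): Unit 5B 0.2230; Unit 3A 0.1933; Unit 2B 0.1165; Unit 2A 0.1717; Unit PH1 0.1640; Unit 1A 0.1315.
Pro-rata amounts: Unit 5B 174,327.35; Unit 3A 151,053.87; Unit 2B 91,074.94; Unit 2A 134,215.27; Unit PH1 128,205.34; Unit 1A 102,748.22.
After rounding ($25): Unit 5B $174,325; Unit 3A $151,050; Unit 2B $91,075; Unit 2A $134,225; Unit PH1 $128,200; Unit 1A $102,750. Sum = $781,625.
Rounded total matches; no reconciliation needed.

Unit 5B: $174,325 | Unit 3A: $151,050 | Unit 2B: $91,075 | Unit 2A: $134,225 | Unit PH1: $128,200 | Unit 1A: $102,750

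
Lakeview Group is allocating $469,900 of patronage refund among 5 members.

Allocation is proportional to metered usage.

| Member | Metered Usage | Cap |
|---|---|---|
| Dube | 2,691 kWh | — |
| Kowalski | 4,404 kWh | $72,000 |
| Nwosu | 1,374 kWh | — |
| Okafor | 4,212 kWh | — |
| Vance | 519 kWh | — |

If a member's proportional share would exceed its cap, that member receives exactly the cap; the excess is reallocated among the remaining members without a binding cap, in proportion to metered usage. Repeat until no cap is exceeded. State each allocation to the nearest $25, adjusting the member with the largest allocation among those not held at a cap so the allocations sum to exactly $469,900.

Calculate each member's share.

Combined metered usage = 13,200.
Unconstrained shares: Dube 95,795.52; Kowalski 156,775.73; Nwosu 48,912.32; Okafor 149,940.82; Vance 18,475.61.
Capped: Kowalski ($72,000); remaining pool $397,900 reallocated over remaining metered usage 8,796.
Remaining shares: Dube 121,731.34 → $121,725; Nwosu 62,154.91 → $62,150; Okafor 190,536.02 → $190,525; Vance 23,477.73 → $23,475.
Rounding difference +$25 applied to Okafor → $190,550.

Dube: $121,725 · Kowalski: $72,000 · Nwosu: $62,150 · Okafor: $190,550 · Vance: $23,475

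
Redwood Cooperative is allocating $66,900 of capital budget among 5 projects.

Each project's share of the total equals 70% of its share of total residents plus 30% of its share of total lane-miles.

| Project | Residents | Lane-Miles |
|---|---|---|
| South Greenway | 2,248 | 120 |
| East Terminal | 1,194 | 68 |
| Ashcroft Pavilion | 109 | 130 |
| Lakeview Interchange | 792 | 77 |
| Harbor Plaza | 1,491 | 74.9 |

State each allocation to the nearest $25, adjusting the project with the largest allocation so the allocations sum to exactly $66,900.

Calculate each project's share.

South Greenway: $23,150; East Terminal: $12,500; Ashcroft Pavilion: $6,425; Lakeview Interchange: $9,650; Harbor Plaza: $15,175

Residents total 5,834; lane-miles total 469.9.
Combined weights (70% residents + 30% lane-miles): South Greenway 0.3463; East Terminal 0.1867; Ashcroft Pavilion 0.0961; Lakeview Interchange 0.1442; Harbor Plaza 0.2267.
Pro-rata amounts: South Greenway 23,170.23; East Terminal 12,488.70; Ashcroft Pavilion 6,427.41; Lakeview Interchange 9,646.21; Harbor Plaza 15,167.45.
Rounded to nearest $25: South Greenway $23,175; East Terminal $12,500; Ashcroft Pavilion $6,425; Lakeview Interchange $9,650; Harbor Plaza $15,175. Sum = $66,925.
Difference $66,900 − $66,925 = −$25 applied to largest allocation (South Greenway): South Greenway becomes $23,150.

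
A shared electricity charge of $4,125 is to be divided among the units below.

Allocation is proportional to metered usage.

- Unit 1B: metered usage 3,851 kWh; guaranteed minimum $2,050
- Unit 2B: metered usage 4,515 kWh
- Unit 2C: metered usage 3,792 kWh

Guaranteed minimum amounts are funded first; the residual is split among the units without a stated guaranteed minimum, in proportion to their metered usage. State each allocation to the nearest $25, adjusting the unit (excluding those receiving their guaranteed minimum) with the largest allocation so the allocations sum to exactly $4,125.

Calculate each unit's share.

Unit 1B: $2,050 · Unit 2B: $1,125 · Unit 2C: $950

Guaranteed amounts: Unit 1B $2,050. Balance $2,075.
Balance split over remaining metered usage 8,307: Unit 2B 1,127.80 → $1,125; Unit 2C 947.20 → $950.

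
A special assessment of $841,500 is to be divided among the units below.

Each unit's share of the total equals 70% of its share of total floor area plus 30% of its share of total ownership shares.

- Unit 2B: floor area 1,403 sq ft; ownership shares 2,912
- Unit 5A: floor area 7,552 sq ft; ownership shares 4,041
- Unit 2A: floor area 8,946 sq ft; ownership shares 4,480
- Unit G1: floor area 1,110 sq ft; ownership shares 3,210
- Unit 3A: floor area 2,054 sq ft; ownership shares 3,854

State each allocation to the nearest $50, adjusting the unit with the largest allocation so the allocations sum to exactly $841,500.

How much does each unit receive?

Floor area total 21,065; ownership shares total 18,497.
Combined weights (70% floor area + 30% ownership shares): Unit 2B 0.0939; Unit 5A 0.3165; Unit 2A 0.3699; Unit G1 0.0889; Unit 3A 0.1308.
Proportional shares: Unit 2B 78,976.15; Unit 5A 266,332.16; Unit 2A 311,304.75; Unit G1 74,850.02; Unit 3A 110,036.92.
After rounding ($50): Unit 2B $79,000; Unit 5A $266,350; Unit 2A $311,300; Unit G1 $74,850; Unit 3A $110,050. Sum = $841,550.
Difference $841,500 − $841,550 = −$50 applied to largest allocation (Unit 2A): Unit 2A becomes $311,250.

Unit 2B: $79,000; Unit 5A: $266,350; Unit 2A: $311,250; Unit G1: $74,850; Unit 3A: $110,050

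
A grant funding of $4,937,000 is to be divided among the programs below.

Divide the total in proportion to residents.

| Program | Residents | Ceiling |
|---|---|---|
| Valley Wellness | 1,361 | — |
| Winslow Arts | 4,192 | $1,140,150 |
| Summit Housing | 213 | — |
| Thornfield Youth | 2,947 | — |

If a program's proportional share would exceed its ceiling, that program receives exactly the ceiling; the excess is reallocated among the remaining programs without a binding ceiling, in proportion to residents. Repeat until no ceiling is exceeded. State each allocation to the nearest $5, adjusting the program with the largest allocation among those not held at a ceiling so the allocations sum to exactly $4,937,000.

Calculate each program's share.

Combined residents = 8,713.
Unconstrained shares: Valley Wellness 771,176.06; Winslow Arts 2,375,290.26; Summit Housing 120,691.04; Thornfield Youth 1,669,842.65.
Cap binds for Winslow Arts ($1,140,150); remaining pool $3,796,850 reallocated over remaining residents 4,521.
Remaining shares: Valley Wellness 1,143,002.18 → $1,143,000; Summit Housing 178,882.78 → $178,885; Thornfield Youth 2,474,965.04 → $2,474,965.

Valley Wellness: $1,143,000 · Winslow Arts: $1,140,150 · Summit Housing: $178,885 · Thornfield Youth: $2,474,965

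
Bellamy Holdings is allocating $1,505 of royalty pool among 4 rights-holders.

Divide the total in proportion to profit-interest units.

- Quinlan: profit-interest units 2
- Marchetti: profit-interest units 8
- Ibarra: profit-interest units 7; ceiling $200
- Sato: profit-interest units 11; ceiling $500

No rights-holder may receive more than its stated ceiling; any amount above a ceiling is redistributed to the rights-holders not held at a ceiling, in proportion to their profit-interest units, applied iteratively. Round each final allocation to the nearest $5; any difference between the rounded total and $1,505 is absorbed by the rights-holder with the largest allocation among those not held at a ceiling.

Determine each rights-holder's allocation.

Quinlan: $160 · Marchetti: $645 · Ibarra: $200 · Sato: $500

Sum of profit-interest units: 28.
Proportional shares (ignoring caps): Quinlan 107.50; Marchetti 430.00; Ibarra 376.25; Sato 591.25.
Cap binds for Ibarra ($200), Sato ($500); balance $805 reallocated over remaining profit-interest units 10.
Remaining shares: Quinlan 161.00 → $160; Marchetti 644.00 → $645.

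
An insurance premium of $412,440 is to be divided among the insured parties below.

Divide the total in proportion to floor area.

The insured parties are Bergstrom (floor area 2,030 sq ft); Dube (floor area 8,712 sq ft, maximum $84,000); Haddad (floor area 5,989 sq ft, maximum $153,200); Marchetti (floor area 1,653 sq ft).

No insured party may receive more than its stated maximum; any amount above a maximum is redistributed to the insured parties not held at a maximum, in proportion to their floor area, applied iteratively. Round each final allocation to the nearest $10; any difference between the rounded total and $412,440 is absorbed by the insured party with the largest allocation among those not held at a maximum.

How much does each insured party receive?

Sum of floor area: 18,384.
Pro-rata shares before constraints: Bergstrom 45,542.49; Dube 195,451.33; Haddad 134,361.57; Marchetti 37,084.60.
Cap binds for Dube ($84,000); balance $328,440 reallocated over remaining floor area 9,672.
Cap binds for Haddad ($153,200); balance $175,240 reallocated over remaining floor area 3,683.
Remaining shares: Bergstrom 96,588.98 → $96,590; Marchetti 78,651.02 → $78,650.

Bergstrom: $96,590 | Dube: $84,000 | Haddad: $153,200 | Marchetti: $78,650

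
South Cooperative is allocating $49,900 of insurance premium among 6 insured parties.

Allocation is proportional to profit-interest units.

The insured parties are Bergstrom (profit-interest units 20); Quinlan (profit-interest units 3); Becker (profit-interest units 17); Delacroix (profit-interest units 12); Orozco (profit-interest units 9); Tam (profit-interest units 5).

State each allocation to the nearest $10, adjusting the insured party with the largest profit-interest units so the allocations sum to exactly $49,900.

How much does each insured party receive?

Bergstrom: $15,130 · Quinlan: $2,270 · Becker: $12,850 · Delacroix: $9,070 · Orozco: $6,800 · Tam: $3,780

Sum of profit-interest units: 66.
Raw shares: Bergstrom 20/66 × $49,900 = 15,121.21; Quinlan 3/66 × $49,900 = 2,268.18; Becker 17/66 × $49,900 = 12,853.03; Delacroix 12/66 × $49,900 = 9,072.73; Orozco 9/66 × $49,900 = 6,804.55; Tam 5/66 × $49,900 = 3,780.30.
Rounded to nearest $10: Bergstrom $15,120; Quinlan $2,270; Becker $12,850; Delacroix $9,070; Orozco $6,800; Tam $3,780. Sum = $49,890.
Difference $49,900 − $49,890 = +$10 applied to largest profit-interest units (Bergstrom): Bergstrom becomes $15,130.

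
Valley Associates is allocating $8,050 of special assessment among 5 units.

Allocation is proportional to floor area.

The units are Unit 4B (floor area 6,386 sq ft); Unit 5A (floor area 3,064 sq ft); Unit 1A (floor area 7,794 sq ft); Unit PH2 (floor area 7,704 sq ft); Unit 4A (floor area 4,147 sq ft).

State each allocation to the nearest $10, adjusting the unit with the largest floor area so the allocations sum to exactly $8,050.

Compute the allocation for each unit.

Total floor area = 29,095.
Raw shares: Unit 4B 6,386/29,095 × $8,050 = 1,766.88; Unit 5A 3,064/29,095 × $8,050 = 847.75; Unit 1A 7,794/29,095 × $8,050 = 2,156.44; Unit PH2 7,704/29,095 × $8,050 = 2,131.54; Unit 4A 4,147/29,095 × $8,050 = 1,147.39.
Rounded to nearest $10: Unit 4B $1,770; Unit 5A $850; Unit 1A $2,160; Unit PH2 $2,130; Unit 4A $1,150. Sum = $8,060.
Difference $8,050 − $8,060 = −$10 applied to largest floor area (Unit 1A): Unit 1A becomes $2,150.

Unit 4B: $1,770 · Unit 5A: $850 · Unit 1A: $2,150 · Unit PH2: $2,130 · Unit 4A: $1,150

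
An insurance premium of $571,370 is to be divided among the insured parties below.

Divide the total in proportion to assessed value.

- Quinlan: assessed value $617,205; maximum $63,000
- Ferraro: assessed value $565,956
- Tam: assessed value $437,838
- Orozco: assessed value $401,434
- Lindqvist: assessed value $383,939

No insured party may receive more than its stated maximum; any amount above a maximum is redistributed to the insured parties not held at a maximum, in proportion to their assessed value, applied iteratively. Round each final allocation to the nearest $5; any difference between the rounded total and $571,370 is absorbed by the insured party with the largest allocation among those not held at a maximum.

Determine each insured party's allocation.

Combined assessed value = 2,406,372.
Pro-rata shares before constraints: Quinlan 146,549.42; Ferraro 134,380.84; Tam 103,960.44; Orozco 95,316.66; Lindqvist 91,162.64.
Held at cap: Quinlan ($63,000); balance $508,370 reallocated over remaining assessed value 1,789,167.
Shares after redistribution: Ferraro 160,809.50 → $160,810; Tam 124,406.33 → $124,405; Orozco 114,062.58 → $114,065; Lindqvist 109,091.59 → $109,090.

Quinlan: $63,000 · Ferraro: $160,810 · Tam: $124,405 · Orozco: $114,065 · Lindqvist: $109,090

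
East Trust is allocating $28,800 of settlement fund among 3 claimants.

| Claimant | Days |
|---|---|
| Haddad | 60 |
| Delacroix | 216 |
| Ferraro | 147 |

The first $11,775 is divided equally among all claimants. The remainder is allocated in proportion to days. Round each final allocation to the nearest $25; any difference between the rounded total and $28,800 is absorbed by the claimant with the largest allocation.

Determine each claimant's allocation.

First tranche $11,775 split equally: $3,925 each.
Remainder $17,025 by days (total 423): Haddad 2,414.89 → $2,425; Delacroix 8,693.62 → $8,700; Ferraro 5,916.49 → $5,925.
Rounding difference −$25 on remainder applied to Delacroix.
Totals: Haddad $3,925 + $2,425 = $6,350; Delacroix $3,925 + $8,675 = $12,600; Ferraro $3,925 + $5,925 = $9,850.

Haddad: $6,350 | Delacroix: $12,600 | Ferraro: $9,850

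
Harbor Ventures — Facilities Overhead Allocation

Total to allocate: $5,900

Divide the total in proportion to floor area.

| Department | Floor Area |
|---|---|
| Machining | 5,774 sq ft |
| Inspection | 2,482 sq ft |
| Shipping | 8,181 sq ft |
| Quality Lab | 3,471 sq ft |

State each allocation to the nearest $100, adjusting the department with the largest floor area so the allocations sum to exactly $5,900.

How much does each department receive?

Machining: $1,700 · Inspection: $700 · Shipping: $2,500 · Quality Lab: $1,000

Sum of floor area: 19,908.
Unrounded shares: Machining 5,774/19,908 × $5,900 = 1,711.20; Inspection 2,482/19,908 × $5,900 = 735.57; Shipping 8,181/19,908 × $5,900 = 2,424.55; Quality Lab 3,471/19,908 × $5,900 = 1,028.68.
After rounding ($100): Machining $1,700; Inspection $700; Shipping $2,400; Quality Lab $1,000. Sum = $5,800.
Difference $5,900 − $5,800 = +$100 applied to largest floor area (Shipping): Shipping becomes $2,500.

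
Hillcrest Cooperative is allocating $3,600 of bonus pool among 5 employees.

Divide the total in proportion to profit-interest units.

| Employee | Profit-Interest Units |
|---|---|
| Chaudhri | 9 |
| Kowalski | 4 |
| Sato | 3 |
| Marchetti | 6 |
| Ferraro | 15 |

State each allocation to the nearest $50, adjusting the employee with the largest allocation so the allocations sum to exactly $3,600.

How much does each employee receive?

Chaudhri: $900 | Kowalski: $400 | Sato: $300 | Marchetti: $600 | Ferraro: $1,400

Sum of profit-interest units: 37.
Raw shares: Chaudhri 9/37 × $3,600 = 875.68; Kowalski 4/37 × $3,600 = 389.19; Sato 3/37 × $3,600 = 291.89; Marchetti 6/37 × $3,600 = 583.78; Ferraro 15/37 × $3,600 = 1,459.46.
At nearest $50: Chaudhri $900; Kowalski $400; Sato $300; Marchetti $600; Ferraro $1,450. Sum = $3,650.
Difference $3,600 − $3,650 = −$50 applied to largest allocation (Ferraro): Ferraro becomes $1,400.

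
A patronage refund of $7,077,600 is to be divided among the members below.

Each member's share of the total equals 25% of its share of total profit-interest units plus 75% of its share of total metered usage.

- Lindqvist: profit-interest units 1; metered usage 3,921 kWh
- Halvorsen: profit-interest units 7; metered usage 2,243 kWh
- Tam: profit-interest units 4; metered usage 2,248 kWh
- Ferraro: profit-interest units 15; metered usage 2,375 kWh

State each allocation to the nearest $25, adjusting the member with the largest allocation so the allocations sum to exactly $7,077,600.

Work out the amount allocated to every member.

Lindqvist: $1,995,025; Halvorsen: $1,562,500; Tam: $1,368,350; Ferraro: $2,151,725

Totals — profit-interest units 27, metered usage 10,787.
Blended shares (25% profit-interest units + 75% metered usage): Lindqvist 0.2819; Halvorsen 0.2208; Tam 0.1933; Ferraro 0.3040.
Proportional shares: Lindqvist 1,995,027.37; Halvorsen 1,562,496.44; Tam 1,368,356.90; Ferraro 2,151,719.29.
Rounded to nearest $25: Lindqvist $1,995,025; Halvorsen $1,562,500; Tam $1,368,350; Ferraro $2,151,725. Sum = $7,077,600.
No rounding difference to absorb.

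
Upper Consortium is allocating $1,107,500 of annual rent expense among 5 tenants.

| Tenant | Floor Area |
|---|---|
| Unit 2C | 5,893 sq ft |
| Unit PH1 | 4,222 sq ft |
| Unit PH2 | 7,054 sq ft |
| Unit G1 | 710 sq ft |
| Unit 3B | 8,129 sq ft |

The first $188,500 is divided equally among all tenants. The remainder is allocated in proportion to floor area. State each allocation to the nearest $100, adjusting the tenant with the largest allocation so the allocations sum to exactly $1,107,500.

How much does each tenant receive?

Unit 2C: $245,900 | Unit PH1: $186,900 | Unit PH2: $287,000 | Unit G1: $62,800 | Unit 3B: $324,900

$188,500 shared equally gives $37,700 per tenant.
Remainder $919,000 by floor area (total 26,008): Unit 2C 208,230.81 → $208,200; Unit PH1 149,185.56 → $149,200; Unit PH2 249,255.08 → $249,300; Unit G1 25,088.05 → $25,100; Unit 3B 287,240.50 → $287,200.
Totals: Unit 2C $37,700 + $208,200 = $245,900; Unit PH1 $37,700 + $149,200 = $186,900; Unit PH2 $37,700 + $249,300 = $287,000; Unit G1 $37,700 + $25,100 = $62,800; Unit 3B $37,700 + $287,200 = $324,900.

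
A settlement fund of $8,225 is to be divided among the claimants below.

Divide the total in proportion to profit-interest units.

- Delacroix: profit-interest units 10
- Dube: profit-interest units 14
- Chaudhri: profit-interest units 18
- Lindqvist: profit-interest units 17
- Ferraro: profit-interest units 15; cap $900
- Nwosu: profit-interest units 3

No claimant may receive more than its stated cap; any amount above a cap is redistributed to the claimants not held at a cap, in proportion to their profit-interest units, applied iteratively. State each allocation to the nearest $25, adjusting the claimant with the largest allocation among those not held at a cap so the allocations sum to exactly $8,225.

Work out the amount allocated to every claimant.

Combined profit-interest units = 77.
Pro-rata shares before constraints: Delacroix 1,068.18; Dube 1,495.45; Chaudhri 1,922.73; Lindqvist 1,815.91; Ferraro 1,602.27; Nwosu 320.45.
Held at cap: Ferraro ($900); residual $7,325 reallocated over remaining profit-interest units 62.
Remaining shares: Delacroix 1,181.45 → $1,175; Dube 1,654.03 → $1,650; Chaudhri 2,126.61 → $2,125; Lindqvist 2,008.47 → $2,000; Nwosu 354.44 → $350.
Rounding difference +$25 applied to Chaudhri → $2,150.

Delacroix: $1,175 | Dube: $1,650 | Chaudhri: $2,150 | Lindqvist: $2,000 | Ferraro: $900 | Nwosu: $350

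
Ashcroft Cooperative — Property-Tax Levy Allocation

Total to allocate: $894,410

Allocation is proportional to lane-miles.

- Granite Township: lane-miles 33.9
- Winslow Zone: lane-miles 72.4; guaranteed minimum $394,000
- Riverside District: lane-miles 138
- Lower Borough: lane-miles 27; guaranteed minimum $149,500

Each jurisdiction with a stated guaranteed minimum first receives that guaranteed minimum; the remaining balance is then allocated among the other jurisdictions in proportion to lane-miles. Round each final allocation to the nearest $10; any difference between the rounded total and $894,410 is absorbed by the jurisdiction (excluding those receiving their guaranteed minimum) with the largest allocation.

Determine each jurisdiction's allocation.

Granite Township: $69,200 · Winslow Zone: $394,000 · Riverside District: $281,710 · Lower Borough: $149,500

Guaranteed amounts: Winslow Zone $394,000; Lower Borough $149,500. Remaining pool $350,910.
Remaining pool split over remaining lane-miles 171.9: Granite Township 69,202.15 → $69,200; Riverside District 281,707.85 → $281,710.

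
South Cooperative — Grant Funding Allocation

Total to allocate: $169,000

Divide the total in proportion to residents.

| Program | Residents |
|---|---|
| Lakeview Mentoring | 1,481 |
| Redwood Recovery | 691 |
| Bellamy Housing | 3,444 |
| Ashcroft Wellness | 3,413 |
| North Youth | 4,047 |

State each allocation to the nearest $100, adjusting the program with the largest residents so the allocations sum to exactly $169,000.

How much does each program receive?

Combined residents = 1,481 + 691 + 3,444 + 3,413 + 4,047 = 13,076.
Unrounded shares: Lakeview Mentoring 19,141.10; Redwood Recovery 8,930.79; Bellamy Housing 44,511.78; Ashcroft Wellness 44,111.12; North Youth 52,305.22.
Rounded to nearest $100: Lakeview Mentoring $19,100; Redwood Recovery $8,900; Bellamy Housing $44,500; Ashcroft Wellness $44,100; North Youth $52,300. Sum = $168,900.
Difference $169,000 − $168,900 = +$100 applied to largest residents (North Youth): North Youth becomes $52,400.

Lakeview Mentoring: $19,100 | Redwood Recovery: $8,900 | Bellamy Housing: $44,500 | Ashcroft Wellness: $44,100 | North Youth: $52,400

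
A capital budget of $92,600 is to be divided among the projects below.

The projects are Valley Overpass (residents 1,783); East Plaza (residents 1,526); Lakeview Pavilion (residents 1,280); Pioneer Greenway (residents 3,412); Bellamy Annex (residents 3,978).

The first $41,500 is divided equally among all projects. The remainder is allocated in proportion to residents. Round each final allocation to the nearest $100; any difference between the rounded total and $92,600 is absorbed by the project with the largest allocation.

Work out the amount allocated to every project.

Equal tier: $41,500 ÷ 5 = $8,300 apiece.
Remainder $51,100 by residents (total 11,979): Valley Overpass 7,605.92 → $7,600; East Plaza 6,509.61 → $6,500; Lakeview Pavilion 5,460.22 → $5,500; Pioneer Greenway 14,554.90 → $14,600; Bellamy Annex 16,969.35 → $17,000.
Rounding difference −$100 on remainder applied to Bellamy Annex.
Totals: Valley Overpass $8,300 + $7,600 = $15,900; East Plaza $8,300 + $6,500 = $14,800; Lakeview Pavilion $8,300 + $5,500 = $13,800; Pioneer Greenway $8,300 + $14,600 = $22,900; Bellamy Annex $8,300 + $16,900 = $25,200.

Valley Overpass: $15,900 | East Plaza: $14,800 | Lakeview Pavilion: $13,800 | Pioneer Greenway: $22,900 | Bellamy Annex: $25,200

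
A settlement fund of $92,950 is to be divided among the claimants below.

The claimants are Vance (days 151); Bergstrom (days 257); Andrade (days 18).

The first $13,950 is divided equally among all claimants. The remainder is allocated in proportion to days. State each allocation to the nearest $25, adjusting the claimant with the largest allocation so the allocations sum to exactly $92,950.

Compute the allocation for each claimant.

Vance: $32,650 | Bergstrom: $52,300 | Andrade: $8,000

First tranche $13,950 split equally: $4,650 each.
Remainder $79,000 by days (total 426): Vance 28,002.35 → $28,000; Bergstrom 47,659.62 → $47,650; Andrade 3,338.03 → $3,350.
Totals: Vance $4,650 + $28,000 = $32,650; Bergstrom $4,650 + $47,650 = $52,300; Andrade $4,650 + $3,350 = $8,000.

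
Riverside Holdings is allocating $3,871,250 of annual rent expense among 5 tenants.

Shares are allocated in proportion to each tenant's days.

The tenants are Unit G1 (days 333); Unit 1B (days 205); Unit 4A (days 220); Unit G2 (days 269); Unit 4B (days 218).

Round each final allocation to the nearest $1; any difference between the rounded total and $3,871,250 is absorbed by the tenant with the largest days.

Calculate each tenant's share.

Unit G1: $1,035,443; Unit 1B: $637,435; Unit 4A: $684,076; Unit G2: $836,439; Unit 4B: $677,857

Combined days = 333 + 205 + 220 + 269 + 218 = 1,245.
Raw shares: Unit G1 1,035,442.77; Unit 1B 637,434.74; Unit 4A 684,076.31; Unit G2 836,438.76; Unit 4B 677,857.43.
At nearest $1: Unit G1 $1,035,443; Unit 1B $637,435; Unit 4A $684,076; Unit G2 $836,439; Unit 4B $677,857. Sum = $3,871,250.
No rounding difference to absorb.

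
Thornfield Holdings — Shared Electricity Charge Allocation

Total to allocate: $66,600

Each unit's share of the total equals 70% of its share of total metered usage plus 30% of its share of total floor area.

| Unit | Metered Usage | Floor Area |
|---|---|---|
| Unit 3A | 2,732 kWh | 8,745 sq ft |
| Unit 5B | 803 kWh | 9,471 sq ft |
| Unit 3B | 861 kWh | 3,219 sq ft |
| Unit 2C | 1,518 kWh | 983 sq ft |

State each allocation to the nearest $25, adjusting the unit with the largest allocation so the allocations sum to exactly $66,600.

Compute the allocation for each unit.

Unit 3A: $29,325; Unit 5B: $14,775; Unit 3B: $9,650; Unit 2C: $12,850

Totals — metered usage 5,914, floor area 22,418.
Combined weights (70% metered usage + 30% floor area): Unit 3A 0.4404; Unit 5B 0.2218; Unit 3B 0.1450; Unit 2C 0.1928.
Proportional shares: Unit 3A 29,330.29; Unit 5B 14,771.05; Unit 3B 9,656.18; Unit 2C 12,842.47.
At nearest $25: Unit 3A $29,325; Unit 5B $14,775; Unit 3B $9,650; Unit 2C $12,850. Sum = $66,600.
Sum already equals the total — no adjustment.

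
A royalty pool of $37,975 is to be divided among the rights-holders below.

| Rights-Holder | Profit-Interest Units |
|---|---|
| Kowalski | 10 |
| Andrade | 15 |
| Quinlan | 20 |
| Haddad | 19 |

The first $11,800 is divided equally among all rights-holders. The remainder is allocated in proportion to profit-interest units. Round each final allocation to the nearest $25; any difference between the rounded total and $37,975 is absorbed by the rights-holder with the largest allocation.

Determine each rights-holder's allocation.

Equal tier: $11,800 ÷ 4 = $2,950 apiece.
Remainder $26,175 by profit-interest units (total 64): Kowalski 4,089.84 → $4,100; Andrade 6,134.77 → $6,125; Quinlan 8,179.69 → $8,175; Haddad 7,770.70 → $7,775.
Totals: Kowalski $2,950 + $4,100 = $7,050; Andrade $2,950 + $6,125 = $9,075; Quinlan $2,950 + $8,175 = $11,125; Haddad $2,950 + $7,775 = $10,725.

Kowalski: $7,050; Andrade: $9,075; Quinlan: $11,125; Haddad: $10,725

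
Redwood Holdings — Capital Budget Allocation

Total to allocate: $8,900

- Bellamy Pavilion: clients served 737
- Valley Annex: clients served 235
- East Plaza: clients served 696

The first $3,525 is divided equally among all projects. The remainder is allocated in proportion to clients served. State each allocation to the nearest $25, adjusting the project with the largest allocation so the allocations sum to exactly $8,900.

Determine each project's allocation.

Bellamy Pavilion: $3,550 | Valley Annex: $1,925 | East Plaza: $3,425

First tranche $3,525 split equally: $1,175 each.
Remainder $5,375 by clients served (total 1,668): Bellamy Pavilion 2,374.93 → $2,375; Valley Annex 757.27 → $750; East Plaza 2,242.81 → $2,250.
Totals: Bellamy Pavilion $1,175 + $2,375 = $3,550; Valley Annex $1,175 + $750 = $1,925; East Plaza $1,175 + $2,250 = $3,425.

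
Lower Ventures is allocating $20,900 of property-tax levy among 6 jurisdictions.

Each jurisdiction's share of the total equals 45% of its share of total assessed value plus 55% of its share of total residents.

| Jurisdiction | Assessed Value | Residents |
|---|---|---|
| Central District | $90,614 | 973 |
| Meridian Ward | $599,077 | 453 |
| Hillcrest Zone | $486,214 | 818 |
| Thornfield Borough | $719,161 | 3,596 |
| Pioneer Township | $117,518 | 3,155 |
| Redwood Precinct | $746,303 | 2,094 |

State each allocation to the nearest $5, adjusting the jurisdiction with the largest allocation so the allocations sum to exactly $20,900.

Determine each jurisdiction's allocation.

Totals — assessed value 2,758,887, residents 11,089.
Composite weights (45% assessed value + 55% residents): Central District 0.0630; Meridian Ward 0.1202; Hillcrest Zone 0.1199; Thornfield Borough 0.2957; Pioneer Township 0.1757; Redwood Precinct 0.2256.
Proportional shares: Central District 1,317.53; Meridian Ward 2,511.83; Hillcrest Zone 2,505.44; Thornfield Borough 6,179.27; Pioneer Township 3,671.13; Redwood Precinct 4,714.80.
Rounded to nearest $5: Central District $1,320; Meridian Ward $2,510; Hillcrest Zone $2,505; Thornfield Borough $6,180; Pioneer Township $3,670; Redwood Precinct $4,715. Sum = $20,900.
Rounded total matches; no reconciliation needed.

Central District: $1,320 · Meridian Ward: $2,510 · Hillcrest Zone: $2,505 · Thornfield Borough: $6,180 · Pioneer Township: $3,670 · Redwood Precinct: $4,715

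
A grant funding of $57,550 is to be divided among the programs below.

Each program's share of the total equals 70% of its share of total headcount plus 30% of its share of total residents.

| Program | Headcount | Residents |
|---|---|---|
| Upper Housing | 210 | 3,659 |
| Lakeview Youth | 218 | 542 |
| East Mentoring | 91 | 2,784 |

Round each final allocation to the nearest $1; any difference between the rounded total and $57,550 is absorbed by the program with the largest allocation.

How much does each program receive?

Headcount total 519; residents total 6,985.
Blended shares (70% headcount + 30% residents): Upper Housing 0.4404; Lakeview Youth 0.3173; East Mentoring 0.2423.
Unrounded shares: Upper Housing 25,344.33; Lakeview Youth 18,260.93; East Mentoring 13,944.74.
Rounded to nearest $1: Upper Housing $25,344; Lakeview Youth $18,261; East Mentoring $13,945. Sum = $57,550.
Sum already equals the total — no adjustment.

Upper Housing: $25,344 · Lakeview Youth: $18,261 · East Mentoring: $13,945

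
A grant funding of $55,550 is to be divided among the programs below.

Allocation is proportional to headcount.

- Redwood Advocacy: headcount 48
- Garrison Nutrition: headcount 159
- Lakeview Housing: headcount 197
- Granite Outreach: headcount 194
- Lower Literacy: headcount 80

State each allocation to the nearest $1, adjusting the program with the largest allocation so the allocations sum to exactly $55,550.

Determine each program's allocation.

Total headcount = 678.
Pro-rata amounts: Redwood Advocacy 48/678 × $55,550 = 3,932.74; Garrison Nutrition 159/678 × $55,550 = 13,027.21; Lakeview Housing 197/678 × $55,550 = 16,140.63; Granite Outreach 194/678 × $55,550 = 15,894.84; Lower Literacy 80/678 × $55,550 = 6,554.57.
Rounded to nearest $1: Redwood Advocacy $3,933; Garrison Nutrition $13,027; Lakeview Housing $16,141; Granite Outreach $15,895; Lower Literacy $6,555. Sum = $55,551.
Difference $55,550 − $55,551 = −$1 applied to largest allocation (Lakeview Housing): Lakeview Housing becomes $16,140.

Redwood Advocacy: $3,933 · Garrison Nutrition: $13,027 · Lakeview Housing: $16,140 · Granite Outreach: $15,895 · Lower Literacy: $6,555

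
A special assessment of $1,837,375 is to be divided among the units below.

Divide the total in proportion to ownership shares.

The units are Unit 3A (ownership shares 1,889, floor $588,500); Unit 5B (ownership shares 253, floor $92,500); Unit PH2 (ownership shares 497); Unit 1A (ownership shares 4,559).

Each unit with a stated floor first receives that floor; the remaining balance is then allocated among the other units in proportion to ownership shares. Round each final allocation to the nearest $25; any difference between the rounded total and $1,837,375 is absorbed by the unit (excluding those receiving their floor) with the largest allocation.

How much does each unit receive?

Guaranteed amounts: Unit 3A $588,500; Unit 5B $92,500. Residual $1,156,375.
Residual split over remaining ownership shares 5,056: Unit PH2 113,670.56 → $113,675; Unit 1A 1,042,704.44 → $1,042,700.

Unit 3A: $588,500 · Unit 5B: $92,500 · Unit PH2: $113,675 · Unit 1A: $1,042,700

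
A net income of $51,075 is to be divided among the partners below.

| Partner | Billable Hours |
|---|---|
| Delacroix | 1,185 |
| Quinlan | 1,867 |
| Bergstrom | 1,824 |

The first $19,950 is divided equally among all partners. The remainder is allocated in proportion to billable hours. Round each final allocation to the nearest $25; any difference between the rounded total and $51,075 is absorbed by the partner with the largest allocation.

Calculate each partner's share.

Delacroix: $14,225 | Quinlan: $18,550 | Bergstrom: $18,300

First tranche $19,950 split equally: $6,650 each.
Remainder $31,125 by billable hours (total 4,876): Delacroix 7,564.22 → $7,575; Quinlan 11,917.63 → $11,925; Bergstrom 11,643.15 → $11,650.
Rounding difference −$25 on remainder applied to Quinlan.
Totals: Delacroix $6,650 + $7,575 = $14,225; Quinlan $6,650 + $11,900 = $18,550; Bergstrom $6,650 + $11,650 = $18,300.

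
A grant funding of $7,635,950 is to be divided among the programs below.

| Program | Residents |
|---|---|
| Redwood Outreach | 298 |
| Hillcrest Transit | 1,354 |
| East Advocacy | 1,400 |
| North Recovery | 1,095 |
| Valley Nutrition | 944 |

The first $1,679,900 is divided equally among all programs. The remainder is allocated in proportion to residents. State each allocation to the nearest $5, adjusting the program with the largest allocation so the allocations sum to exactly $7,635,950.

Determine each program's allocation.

Redwood Outreach: $684,615 · Hillcrest Transit: $1,920,050 · East Advocacy: $1,973,865 · North Recovery: $1,617,040 · Valley Nutrition: $1,440,380

Equal tier: $1,679,900 ÷ 5 = $335,980 apiece.
Remainder $5,956,050 by residents (total 5,091): Redwood Outreach 348,635.42 → $348,635; Hillcrest Transit 1,584,068.30 → $1,584,070; East Advocacy 1,637,884.50 → $1,637,885; North Recovery 1,281,059.66 → $1,281,060; Valley Nutrition 1,104,402.12 → $1,104,400.
Totals: Redwood Outreach $335,980 + $348,635 = $684,615; Hillcrest Transit $335,980 + $1,584,070 = $1,920,050; East Advocacy $335,980 + $1,637,885 = $1,973,865; North Recovery $335,980 + $1,281,060 = $1,617,040; Valley Nutrition $335,980 + $1,104,400 = $1,440,380.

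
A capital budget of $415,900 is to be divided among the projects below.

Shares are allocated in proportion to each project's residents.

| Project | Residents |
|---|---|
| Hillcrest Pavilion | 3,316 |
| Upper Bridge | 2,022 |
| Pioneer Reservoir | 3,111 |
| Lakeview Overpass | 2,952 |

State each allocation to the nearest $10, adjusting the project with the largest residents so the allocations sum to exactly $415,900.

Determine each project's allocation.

Total residents = 3,316 + 2,022 + 3,111 + 2,952 = 11,401.
Proportional shares: Hillcrest Pavilion 120,965.21; Upper Bridge 73,761.06; Pioneer Reservoir 113,486.97; Lakeview Overpass 107,686.76.
At nearest $10: Hillcrest Pavilion $120,970; Upper Bridge $73,760; Pioneer Reservoir $113,490; Lakeview Overpass $107,690. Sum = $415,910.
Difference $415,900 − $415,910 = −$10 applied to largest residents (Hillcrest Pavilion): Hillcrest Pavilion becomes $120,960.

Hillcrest Pavilion: $120,960 | Upper Bridge: $73,760 | Pioneer Reservoir: $113,490 | Lakeview Overpass: $107,690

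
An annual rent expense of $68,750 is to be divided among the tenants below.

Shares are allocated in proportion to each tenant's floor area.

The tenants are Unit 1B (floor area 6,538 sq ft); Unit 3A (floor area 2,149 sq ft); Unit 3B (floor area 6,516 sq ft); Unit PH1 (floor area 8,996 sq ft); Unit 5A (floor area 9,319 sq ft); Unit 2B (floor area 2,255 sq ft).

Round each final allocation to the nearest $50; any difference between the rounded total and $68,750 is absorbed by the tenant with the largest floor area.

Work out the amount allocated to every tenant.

Total floor area = 6,538 + 2,149 + 6,516 + 8,996 + 9,319 + 2,255 = 35,773.
Unrounded shares: Unit 1B 12,564.99; Unit 3A 4,130.04; Unit 3B 12,522.71; Unit PH1 17,288.88; Unit 5A 17,909.63; Unit 2B 4,333.75.
At nearest $50: Unit 1B $12,550; Unit 3A $4,150; Unit 3B $12,500; Unit PH1 $17,300; Unit 5A $17,900; Unit 2B $4,350. Sum = $68,750.
Sum already equals the total — no adjustment.

Unit 1B: $12,550 · Unit 3A: $4,150 · Unit 3B: $12,500 · Unit PH1: $17,300 · Unit 5A: $17,900 · Unit 2B: $4,350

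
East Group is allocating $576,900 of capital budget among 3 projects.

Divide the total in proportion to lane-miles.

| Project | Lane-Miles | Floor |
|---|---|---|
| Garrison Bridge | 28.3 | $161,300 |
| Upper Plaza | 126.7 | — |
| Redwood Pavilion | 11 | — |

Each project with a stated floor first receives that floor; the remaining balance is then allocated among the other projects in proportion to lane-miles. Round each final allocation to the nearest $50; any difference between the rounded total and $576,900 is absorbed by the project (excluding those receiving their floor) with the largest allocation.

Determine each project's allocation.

Guaranteed amounts: Garrison Bridge $161,300. Remaining pool $415,600.
Remaining pool split over remaining lane-miles 137.7: Upper Plaza 382,400.29 → $382,400; Redwood Pavilion 33,199.71 → $33,200.

Garrison Bridge: $161,300 · Upper Plaza: $382,400 · Redwood Pavilion: $33,200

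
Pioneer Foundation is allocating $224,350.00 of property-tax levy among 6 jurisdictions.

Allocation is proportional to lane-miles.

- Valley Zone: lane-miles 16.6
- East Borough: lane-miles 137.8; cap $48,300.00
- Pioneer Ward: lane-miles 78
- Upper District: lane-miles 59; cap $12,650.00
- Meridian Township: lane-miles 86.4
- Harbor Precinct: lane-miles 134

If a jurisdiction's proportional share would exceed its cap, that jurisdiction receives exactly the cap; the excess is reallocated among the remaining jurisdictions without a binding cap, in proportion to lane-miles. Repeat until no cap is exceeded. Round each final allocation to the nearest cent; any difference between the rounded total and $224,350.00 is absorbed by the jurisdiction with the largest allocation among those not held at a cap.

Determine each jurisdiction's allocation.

Valley Zone: $8,610.92 | East Borough: $48,300.00 | Pioneer Ward: $40,460.95 | Upper District: $12,650.00 | Meridian Township: $44,818.29 | Harbor Precinct: $69,509.84

Lane-miles total: 511.8.
Proportional shares (ignoring caps): Valley Zone 7,276.6901; East Borough 60,405.29504; Pioneer Ward 34,191.6764; Upper District 25,862.9347; Meridian Township 37,873.8570; Harbor Precinct 58,739.5467.
Cap binds for East Borough ($48,300.00), Upper District ($12,650.00); remaining pool $163,400.00 reallocated over remaining lane-miles 315.
Redistributed shares: Valley Zone 8,610.9206 → $8,610.92; Pioneer Ward 40,460.9524 → $40,460.95; Meridian Township 44,818.2857 → $44,818.29; Harbor Precinct 69,509.8413 → $69,509.84.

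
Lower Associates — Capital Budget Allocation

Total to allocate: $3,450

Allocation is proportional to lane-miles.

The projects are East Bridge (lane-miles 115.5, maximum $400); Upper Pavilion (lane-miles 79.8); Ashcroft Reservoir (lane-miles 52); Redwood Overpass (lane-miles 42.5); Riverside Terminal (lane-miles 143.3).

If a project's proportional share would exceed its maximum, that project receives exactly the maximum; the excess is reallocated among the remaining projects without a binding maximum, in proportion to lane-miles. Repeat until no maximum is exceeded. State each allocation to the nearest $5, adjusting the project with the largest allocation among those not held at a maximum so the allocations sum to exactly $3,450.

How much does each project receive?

East Bridge: $400 · Upper Pavilion: $765 · Ashcroft Reservoir: $500 · Redwood Overpass: $410 · Riverside Terminal: $1,375

Combined lane-miles = 433.1.
Proportional shares (ignoring caps): East Bridge 920.05; Upper Pavilion 635.67; Ashcroft Reservoir 414.22; Redwood Overpass 338.55; Riverside Terminal 1,141.50.
Capped: East Bridge ($400); remaining pool $3,050 reallocated over remaining lane-miles 317.6.
Redistributed shares: Upper Pavilion 766.34 → $765; Ashcroft Reservoir 499.37 → $500; Redwood Overpass 408.14 → $410; Riverside Terminal 1,376.15 → $1,375.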